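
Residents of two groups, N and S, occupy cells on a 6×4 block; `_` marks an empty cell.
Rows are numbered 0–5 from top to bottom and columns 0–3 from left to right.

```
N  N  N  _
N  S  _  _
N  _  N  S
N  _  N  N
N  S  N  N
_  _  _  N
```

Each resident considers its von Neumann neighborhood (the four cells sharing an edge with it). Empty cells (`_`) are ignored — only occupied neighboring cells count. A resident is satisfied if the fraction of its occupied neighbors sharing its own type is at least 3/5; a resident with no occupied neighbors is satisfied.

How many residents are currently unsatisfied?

5

(0,0)N 2/2 ok
(0,1)N 2/3 ok
(0,2)N 1/1 ok
(1,0)N 2/3 ok
(1,1)S 0/2 unhappy
(2,0)N 2/2 ok
(2,2)N 1/2 unhappy
(2,3)S 0/2 unhappy
(3,0)N 2/2 ok
(3,2)N 3/3 ok
(3,3)N 2/3 ok
(4,0)N 1/2 unhappy
(4,1)S 0/2 unhappy
(4,2)N 2/3 ok
(4,3)N 3/3 ok
(5,3)N 1/1 ok
Unsatisfied: (1,1), (2,2), (2,3), (4,0), (4,1) — 5 in total.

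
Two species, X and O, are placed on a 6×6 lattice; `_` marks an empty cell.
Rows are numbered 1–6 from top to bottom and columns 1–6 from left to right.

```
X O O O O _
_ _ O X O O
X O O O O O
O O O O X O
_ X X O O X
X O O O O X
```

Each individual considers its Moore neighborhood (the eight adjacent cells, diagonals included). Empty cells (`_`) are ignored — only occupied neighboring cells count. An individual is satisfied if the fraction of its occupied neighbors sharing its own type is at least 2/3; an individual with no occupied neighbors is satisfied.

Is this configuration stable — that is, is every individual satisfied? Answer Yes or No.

Row 1: (1,1)X 0/1 unhappy · (1,2)O 2/3 ok · (1,3)O 3/4 ok · (1,4)O 4/5 ok · (1,5)O 3/4 ok
Row 2: (2,3)O 6/7 ok · (2,4)X 0/8 unhappy · (2,5)O 6/7 ok · (2,6)O 4/4 ok
Row 3: (3,1)X 0/3 unhappy · (3,2)O 5/6 ok · (3,3)O 6/7 ok · (3,4)O 6/8 ok · (3,5)O 6/8 ok · (3,6)O 4/5 ok
Row 4: (4,1)O 2/4 unhappy · (4,2)O 4/7 unhappy · (4,3)O 6/8 ok · (4,4)O 6/8 ok · (4,5)X 1/8 unhappy · (4,6)O 3/5 unhappy
Row 5: (5,2)X 2/7 unhappy · (5,3)X 1/8 unhappy · (5,4)O 6/8 ok · (5,5)O 5/8 unhappy · (5,6)X 2/5 unhappy
Row 6: (6,1)X 1/2 unhappy · (6,2)O 1/4 unhappy · (6,3)O 3/5 unhappy · (6,4)O 4/5 ok · (6,5)O 3/5 unhappy · (6,6)X 1/3 unhappy
For instance (1,1) has only 0/1 same-type neighbors, below 2/3.

No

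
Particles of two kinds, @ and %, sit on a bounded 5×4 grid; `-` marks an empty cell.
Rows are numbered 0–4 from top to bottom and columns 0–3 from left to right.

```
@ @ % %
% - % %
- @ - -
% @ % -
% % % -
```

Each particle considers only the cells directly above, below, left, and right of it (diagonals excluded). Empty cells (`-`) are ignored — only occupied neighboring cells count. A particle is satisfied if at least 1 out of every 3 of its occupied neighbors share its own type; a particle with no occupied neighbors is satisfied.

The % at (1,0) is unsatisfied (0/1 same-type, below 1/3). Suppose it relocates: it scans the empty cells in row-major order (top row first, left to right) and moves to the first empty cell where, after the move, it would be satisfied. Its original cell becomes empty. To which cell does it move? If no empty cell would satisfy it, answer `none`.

(1,1)

Vacating (1,0). Empty cells in order:
  (1,1): 1/3 same-type → satisfied — stop here.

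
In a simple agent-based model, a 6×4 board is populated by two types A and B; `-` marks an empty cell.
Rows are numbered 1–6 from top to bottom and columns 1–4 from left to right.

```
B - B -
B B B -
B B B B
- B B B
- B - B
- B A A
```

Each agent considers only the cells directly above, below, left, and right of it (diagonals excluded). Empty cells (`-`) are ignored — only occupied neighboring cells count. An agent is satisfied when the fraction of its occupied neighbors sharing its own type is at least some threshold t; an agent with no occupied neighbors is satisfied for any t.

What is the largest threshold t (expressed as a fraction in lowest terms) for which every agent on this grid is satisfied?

1/2

(1,1)B 1/1
(1,3)B 1/1
(2,1)B 3/3
(2,2)B 3/3
(2,3)B 3/3
(3,1)B 2/2
(3,2)B 4/4
(3,3)B 4/4
(3,4)B 2/2
(4,2)B 3/3
(4,3)B 3/3
(4,4)B 3/3
(5,2)B 2/2
(5,4)B 1/2
(6,2)B 1/2
(6,3)A 1/2
(6,4)A 1/2
The smallest same-type fraction is 1/2 at (5,4), which reduces to 1/2. Any threshold above that leaves this agent unsatisfied.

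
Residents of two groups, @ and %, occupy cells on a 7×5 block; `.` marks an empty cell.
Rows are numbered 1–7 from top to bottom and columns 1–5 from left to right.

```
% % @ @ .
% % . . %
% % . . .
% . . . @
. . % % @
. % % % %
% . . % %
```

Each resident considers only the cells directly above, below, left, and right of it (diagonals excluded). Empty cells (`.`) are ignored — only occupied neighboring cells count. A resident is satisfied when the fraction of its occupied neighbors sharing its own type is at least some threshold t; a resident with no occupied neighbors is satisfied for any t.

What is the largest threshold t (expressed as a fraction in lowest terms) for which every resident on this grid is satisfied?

1/3

(1,1)% 2/2
(1,2)% 2/3
(1,3)@ 1/2
(1,4)@ 1/1
(2,1)% 3/3
(2,2)% 3/3
(2,5)% — no occupied neighbors
(3,1)% 3/3
(3,2)% 2/2
(4,1)% 1/1
(4,5)@ 1/1
(5,3)% 2/2
(5,4)% 2/3
(5,5)@ 1/3
(6,2)% 1/1
(6,3)% 3/3
(6,4)% 4/4
(6,5)% 2/3
(7,1)% — no occupied neighbors
(7,4)% 2/2
(7,5)% 2/2
The smallest same-type fraction is 1/3 at (5,5), which reduces to 1/3. Any threshold above that leaves this resident unsatisfied.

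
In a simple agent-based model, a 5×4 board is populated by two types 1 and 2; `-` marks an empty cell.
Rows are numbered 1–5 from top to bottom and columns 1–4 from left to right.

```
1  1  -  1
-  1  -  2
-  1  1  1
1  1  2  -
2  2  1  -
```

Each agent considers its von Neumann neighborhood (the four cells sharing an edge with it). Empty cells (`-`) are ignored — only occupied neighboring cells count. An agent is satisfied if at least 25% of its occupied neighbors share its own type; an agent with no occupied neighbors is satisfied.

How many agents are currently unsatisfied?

4

(1,1)1 1/1 ok
(1,2)1 2/2 ok
(1,4)1 0/1 unhappy
(2,2)1 2/2 ok
(2,4)2 0/2 unhappy
(3,2)1 3/3 ok
(3,3)1 2/3 ok
(3,4)1 1/2 ok
(4,1)1 1/2 ok
(4,2)1 2/4 ok
(4,3)2 0/3 unhappy
(5,1)2 1/2 ok
(5,2)2 1/3 ok
(5,3)1 0/2 unhappy
Unsatisfied: (1,4), (2,4), (4,3), (5,3) — 4 in total.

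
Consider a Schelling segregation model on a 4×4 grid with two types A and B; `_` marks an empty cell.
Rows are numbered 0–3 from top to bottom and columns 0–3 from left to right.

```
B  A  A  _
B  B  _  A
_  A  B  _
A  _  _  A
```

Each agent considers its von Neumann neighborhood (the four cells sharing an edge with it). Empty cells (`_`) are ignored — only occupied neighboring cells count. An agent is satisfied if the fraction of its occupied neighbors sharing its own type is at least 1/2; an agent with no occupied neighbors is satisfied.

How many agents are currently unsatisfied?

Row 0: (0,0)B 1/2 ok · (0,1)A 1/3 unhappy · (0,2)A 1/1 ok
Row 1: (1,0)B 2/2 ok · (1,1)B 1/3 unhappy · (1,3)A 0/0 ok
Row 2: (2,1)A 0/2 unhappy · (2,2)B 0/1 unhappy
Row 3: (3,0)A 0/0 ok · (3,3)A 0/0 ok
Unsatisfied: (0,1), (1,1), (2,1), (2,2) — 4 in total.

4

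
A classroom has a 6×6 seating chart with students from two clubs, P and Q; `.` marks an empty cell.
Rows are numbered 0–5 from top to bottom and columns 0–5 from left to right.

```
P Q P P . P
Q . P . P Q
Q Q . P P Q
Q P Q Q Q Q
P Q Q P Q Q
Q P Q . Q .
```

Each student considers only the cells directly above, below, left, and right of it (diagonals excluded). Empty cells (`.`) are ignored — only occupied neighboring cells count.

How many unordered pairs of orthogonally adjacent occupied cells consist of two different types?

21

Scan each occupied cell's neighbors to the right and below so each pair is counted once.
Row 0: P(0,0)–Q(0,1)≠ P(0,0)–Q(1,0)≠ Q(0,1)–P(0,2)≠ P(0,2)–P(0,3)= P(0,2)–P(1,2)= P(0,5)–Q(1,5)≠  → 4/6 unlike.
Row 1: Q(1,0)–Q(2,0)= P(1,4)–Q(1,5)≠ P(1,4)–P(2,4)= Q(1,5)–Q(2,5)=  → 1/4 unlike.
Row 2: Q(2,0)–Q(2,1)= Q(2,0)–Q(3,0)= Q(2,1)–P(3,1)≠ P(2,3)–P(2,4)= P(2,3)–Q(3,3)≠ P(2,4)–Q(2,5)≠ P(2,4)–Q(3,4)≠ Q(2,5)–Q(3,5)=  → 4/8 unlike.
Row 3: Q(3,0)–P(3,1)≠ Q(3,0)–P(4,0)≠ P(3,1)–Q(3,2)≠ P(3,1)–Q(4,1)≠ Q(3,2)–Q(3,3)= Q(3,2)–Q(4,2)= Q(3,3)–Q(3,4)= Q(3,3)–P(4,3)≠ Q(3,4)–Q(3,5)= Q(3,4)–Q(4,4)= Q(3,5)–Q(4,5)=  → 5/11 unlike.
Row 4: P(4,0)–Q(4,1)≠ P(4,0)–Q(5,0)≠ Q(4,1)–Q(4,2)= Q(4,1)–P(5,1)≠ Q(4,2)–P(4,3)≠ Q(4,2)–Q(5,2)= P(4,3)–Q(4,4)≠ Q(4,4)–Q(4,5)= Q(4,4)–Q(5,4)=  → 5/9 unlike.
Row 5: Q(5,0)–P(5,1)≠ P(5,1)–Q(5,2)≠  → 2/2 unlike.
Total adjacent occupied pairs: 40; unlike-type pairs: 21.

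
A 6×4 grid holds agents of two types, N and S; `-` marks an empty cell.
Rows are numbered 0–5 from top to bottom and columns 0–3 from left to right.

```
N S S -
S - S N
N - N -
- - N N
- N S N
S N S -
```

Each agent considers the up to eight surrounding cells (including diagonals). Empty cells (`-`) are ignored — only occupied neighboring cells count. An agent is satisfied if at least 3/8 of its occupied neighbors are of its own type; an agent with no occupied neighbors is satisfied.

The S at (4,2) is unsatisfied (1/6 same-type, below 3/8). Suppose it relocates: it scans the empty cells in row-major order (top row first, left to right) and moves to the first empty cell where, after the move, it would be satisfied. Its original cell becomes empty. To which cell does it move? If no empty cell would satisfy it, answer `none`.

(0,3)

Vacating (4,2). Empty cells in order:
  (0,3): 2/3 same-type → satisfied — stop here.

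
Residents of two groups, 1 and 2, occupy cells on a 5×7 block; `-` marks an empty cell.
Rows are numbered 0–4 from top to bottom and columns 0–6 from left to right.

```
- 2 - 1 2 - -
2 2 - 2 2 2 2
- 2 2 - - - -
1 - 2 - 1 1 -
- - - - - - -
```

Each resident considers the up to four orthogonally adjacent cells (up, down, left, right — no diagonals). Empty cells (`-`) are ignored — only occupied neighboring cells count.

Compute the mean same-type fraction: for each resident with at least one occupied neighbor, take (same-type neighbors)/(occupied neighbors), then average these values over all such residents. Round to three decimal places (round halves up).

Row 0: (0,1)2 1/1 · (0,3)1 0/2 · (0,4)2 1/2
Row 1: (1,0)2 1/1 · (1,1)2 3/3 · (1,3)2 1/2 · (1,4)2 3/3 · (1,5)2 2/2 · (1,6)2 1/1
Row 2: (2,1)2 2/2 · (2,2)2 2/2
Row 3: (3,0)1 — no occupied neighbors · (3,2)2 1/1 · (3,4)1 1/1 · (3,5)1 1/1
Sum over 14 residents: 1/1 + 0/2 + 1/2 + 1/1 + 3/3 + 1/2 + 3/3 + 2/2 + 1/1 + 2/2 + 2/2 + 1/1 + 1/1 + 1/1 = 12; mean = 12 ÷ 14 = 6/7 = 0.857142… → 0.857.

0.857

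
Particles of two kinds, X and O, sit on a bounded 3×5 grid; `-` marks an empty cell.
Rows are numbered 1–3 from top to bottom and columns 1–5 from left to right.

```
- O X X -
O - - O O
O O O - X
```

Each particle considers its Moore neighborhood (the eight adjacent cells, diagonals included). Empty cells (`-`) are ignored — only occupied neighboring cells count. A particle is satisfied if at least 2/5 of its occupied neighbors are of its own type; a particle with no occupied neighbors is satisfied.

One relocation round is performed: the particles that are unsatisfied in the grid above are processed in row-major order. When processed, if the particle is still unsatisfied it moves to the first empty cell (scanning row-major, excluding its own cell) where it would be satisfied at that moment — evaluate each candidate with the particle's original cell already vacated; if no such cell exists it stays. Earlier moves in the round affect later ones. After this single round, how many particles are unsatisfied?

2

Initially unsatisfied (in order): (1,3), (1,4), (2,5), (3,5).
  (1,3): no empty cell satisfies it; stays.
  (1,4): no empty cell satisfies it; stays.
  (2,5) → (1,1).
  (3,5) → (1,5).
Resulting grid:
O O X X X
O - - O -
O O O - -
Unsatisfied now: (1,3), (2,4).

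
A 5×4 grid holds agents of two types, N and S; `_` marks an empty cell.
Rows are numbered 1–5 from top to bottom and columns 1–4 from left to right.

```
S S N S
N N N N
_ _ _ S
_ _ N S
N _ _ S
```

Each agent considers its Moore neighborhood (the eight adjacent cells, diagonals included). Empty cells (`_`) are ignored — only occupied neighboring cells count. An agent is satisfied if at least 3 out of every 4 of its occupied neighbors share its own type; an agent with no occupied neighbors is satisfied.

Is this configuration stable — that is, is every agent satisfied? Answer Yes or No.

(1,1)S 1/3 ✗
(1,2)S 1/5 ✗
(1,3)N 3/5 ✗
(1,4)S 0/3 ✗
(2,1)N 1/3 ✗
(2,2)N 3/5 ✗
(2,3)N 3/6 ✗
(2,4)N 2/4 ✗
(3,4)S 1/4 ✗
(4,3)N 0/3 ✗
(4,4)S 2/3 ✗
(5,1)N 0/0 ✓
(5,4)S 1/2 ✗
For instance (1,1) has only 1/3 same-type neighbors, below 3/4.

No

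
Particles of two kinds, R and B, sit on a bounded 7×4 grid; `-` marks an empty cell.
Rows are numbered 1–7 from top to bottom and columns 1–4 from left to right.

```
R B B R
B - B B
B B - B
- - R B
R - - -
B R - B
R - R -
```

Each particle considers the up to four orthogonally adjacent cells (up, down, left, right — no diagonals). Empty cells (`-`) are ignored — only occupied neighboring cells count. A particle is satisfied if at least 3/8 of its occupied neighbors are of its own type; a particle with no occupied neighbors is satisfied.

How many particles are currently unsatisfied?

7

(1,1)R 0/2 ✗
(1,2)B 1/2 ✓
(1,3)B 2/3 ✓
(1,4)R 0/2 ✗
(2,1)B 1/2 ✓
(2,3)B 2/2 ✓
(2,4)B 2/3 ✓
(3,1)B 2/2 ✓
(3,2)B 1/1 ✓
(3,4)B 2/2 ✓
(4,3)R 0/1 ✗
(4,4)B 1/2 ✓
(5,1)R 0/1 ✗
(6,1)B 0/3 ✗
(6,2)R 0/1 ✗
(6,4)B 0/0 ✓
(7,1)R 0/1 ✗
(7,3)R 0/0 ✓
Unsatisfied: (1,1), (1,4), (4,3), (5,1), (6,1), (6,2), (7,1) — 7 in total.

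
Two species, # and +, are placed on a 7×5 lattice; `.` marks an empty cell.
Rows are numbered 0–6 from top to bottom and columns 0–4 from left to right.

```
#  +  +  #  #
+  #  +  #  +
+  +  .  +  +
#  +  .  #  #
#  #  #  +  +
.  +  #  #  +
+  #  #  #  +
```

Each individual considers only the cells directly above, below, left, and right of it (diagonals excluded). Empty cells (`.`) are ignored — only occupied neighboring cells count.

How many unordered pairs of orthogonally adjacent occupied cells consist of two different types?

26

Scan each occupied cell's neighbors to the right and below so each pair is counted once.
Row 0: #(0,0)–+(0,1)≠ #(0,0)–+(1,0)≠ +(0,1)–+(0,2)= +(0,1)–#(1,1)≠ +(0,2)–#(0,3)≠ +(0,2)–+(1,2)= #(0,3)–#(0,4)= #(0,3)–#(1,3)= #(0,4)–+(1,4)≠  → 5/9 unlike.
Row 1: +(1,0)–#(1,1)≠ +(1,0)–+(2,0)= #(1,1)–+(1,2)≠ #(1,1)–+(2,1)≠ +(1,2)–#(1,3)≠ #(1,3)–+(1,4)≠ #(1,3)–+(2,3)≠ +(1,4)–+(2,4)=  → 6/8 unlike.
Row 2: +(2,0)–+(2,1)= +(2,0)–#(3,0)≠ +(2,1)–+(3,1)= +(2,3)–+(2,4)= +(2,3)–#(3,3)≠ +(2,4)–#(3,4)≠  → 3/6 unlike.
Row 3: #(3,0)–+(3,1)≠ #(3,0)–#(4,0)= +(3,1)–#(4,1)≠ #(3,3)–#(3,4)= #(3,3)–+(4,3)≠ #(3,4)–+(4,4)≠  → 4/6 unlike.
Row 4: #(4,0)–#(4,1)= #(4,1)–#(4,2)= #(4,1)–+(5,1)≠ #(4,2)–+(4,3)≠ #(4,2)–#(5,2)= +(4,3)–+(4,4)= +(4,3)–#(5,3)≠ +(4,4)–+(5,4)=  → 3/8 unlike.
Row 5: +(5,1)–#(5,2)≠ +(5,1)–#(6,1)≠ #(5,2)–#(5,3)= #(5,2)–#(6,2)= #(5,3)–+(5,4)≠ #(5,3)–#(6,3)= +(5,4)–+(6,4)=  → 3/7 unlike.
Row 6: +(6,0)–#(6,1)≠ #(6,1)–#(6,2)= #(6,2)–#(6,3)= #(6,3)–+(6,4)≠  → 2/4 unlike.
Total adjacent occupied pairs: 48; unlike-type pairs: 26.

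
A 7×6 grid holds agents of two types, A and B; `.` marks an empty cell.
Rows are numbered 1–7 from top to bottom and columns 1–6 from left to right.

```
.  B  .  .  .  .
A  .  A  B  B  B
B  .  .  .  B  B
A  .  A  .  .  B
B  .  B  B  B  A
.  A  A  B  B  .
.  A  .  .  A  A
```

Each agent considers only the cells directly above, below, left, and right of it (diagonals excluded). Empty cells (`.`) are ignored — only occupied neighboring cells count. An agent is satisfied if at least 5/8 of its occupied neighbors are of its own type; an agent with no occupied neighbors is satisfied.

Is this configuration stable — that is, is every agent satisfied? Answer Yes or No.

No

Row 1: (1,2)B 0/0 satisfied
Row 2: (2,1)A 0/1 not · (2,3)A 0/1 not · (2,4)B 1/2 not · (2,5)B 3/3 satisfied · (2,6)B 2/2 satisfied
Row 3: (3,1)B 0/2 not · (3,5)B 2/2 satisfied · (3,6)B 3/3 satisfied
Row 4: (4,1)A 0/2 not · (4,3)A 0/1 not · (4,6)B 1/2 not
Row 5: (5,1)B 0/1 not · (5,3)B 1/3 not · (5,4)B 3/3 satisfied · (5,5)B 2/3 satisfied · (5,6)A 0/2 not
Row 6: (6,2)A 2/2 satisfied · (6,3)A 1/3 not · (6,4)B 2/3 satisfied · (6,5)B 2/3 satisfied
Row 7: (7,2)A 1/1 satisfied · (7,5)A 1/2 not · (7,6)A 1/1 satisfied
For instance (2,1) has only 0/1 same-type neighbors, below 5/8.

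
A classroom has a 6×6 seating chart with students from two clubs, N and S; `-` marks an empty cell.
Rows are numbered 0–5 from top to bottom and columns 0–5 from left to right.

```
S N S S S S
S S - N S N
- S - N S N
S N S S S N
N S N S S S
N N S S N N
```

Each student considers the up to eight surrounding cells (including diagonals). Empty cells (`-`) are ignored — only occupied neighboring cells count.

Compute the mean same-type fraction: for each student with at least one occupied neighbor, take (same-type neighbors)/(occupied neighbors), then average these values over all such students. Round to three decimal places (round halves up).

(0,0)S 2/3
(0,1)N 0/4
(0,2)S 2/4
(0,3)S 3/4
(0,4)S 3/5
(0,5)S 2/3
(1,0)S 3/4
(1,1)S 4/5
(1,3)N 1/6
(1,4)S 4/8
(1,5)N 1/5
(2,1)S 4/5
(2,3)N 1/6
(2,4)S 3/8
(2,5)N 2/5
(3,0)S 2/4
(3,1)N 2/6
(3,2)S 4/7
(3,3)S 5/7
(3,4)S 5/8
(3,5)N 1/5
(4,0)N 3/5
(4,1)S 3/8
(4,2)N 2/8
(4,3)S 6/8
(4,4)S 5/8
(4,5)S 2/5
(5,0)N 2/3
(5,1)N 3/5
(5,2)S 3/5
(5,3)S 3/5
(5,4)N 1/5
(5,5)N 1/3
Sum over 33 students: 2/3 + 0/4 + 2/4 + 3/4 + 3/5 + 2/3 + 3/4 + 4/5 + 1/6 + 4/8 + 1/5 + 4/5 + 1/6 + 3/8 + 2/5 + 2/4 + 2/6 + 4/7 + 5/7 + 5/8 + 1/5 + 3/5 + 3/8 + 2/8 + 6/8 + 5/8 + 2/5 + 2/3 + 3/5 + 3/5 + 3/5 + 1/5 + 1/3 = 114/7; mean = 114/7 ÷ 33 = 38/77 = 0.493506… → 0.494.

0.494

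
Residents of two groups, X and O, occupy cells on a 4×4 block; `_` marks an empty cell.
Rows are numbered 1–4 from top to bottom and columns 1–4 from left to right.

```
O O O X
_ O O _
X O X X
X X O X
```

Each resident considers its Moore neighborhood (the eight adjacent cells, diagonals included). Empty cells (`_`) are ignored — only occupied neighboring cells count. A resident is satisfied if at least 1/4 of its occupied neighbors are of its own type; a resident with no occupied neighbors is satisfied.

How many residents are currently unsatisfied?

(1,1)O 2/2 satisfied
(1,2)O 4/4 satisfied
(1,3)O 3/4 satisfied
(1,4)X 0/2 not
(2,2)O 5/7 satisfied
(2,3)O 4/7 satisfied
(3,1)X 2/4 satisfied
(3,2)O 3/7 satisfied
(3,3)X 3/7 satisfied
(3,4)X 2/4 satisfied
(4,1)X 2/3 satisfied
(4,2)X 3/5 satisfied
(4,3)O 1/5 not
(4,4)X 2/3 satisfied
Unsatisfied: (1,4), (4,3) — 2 in total.

2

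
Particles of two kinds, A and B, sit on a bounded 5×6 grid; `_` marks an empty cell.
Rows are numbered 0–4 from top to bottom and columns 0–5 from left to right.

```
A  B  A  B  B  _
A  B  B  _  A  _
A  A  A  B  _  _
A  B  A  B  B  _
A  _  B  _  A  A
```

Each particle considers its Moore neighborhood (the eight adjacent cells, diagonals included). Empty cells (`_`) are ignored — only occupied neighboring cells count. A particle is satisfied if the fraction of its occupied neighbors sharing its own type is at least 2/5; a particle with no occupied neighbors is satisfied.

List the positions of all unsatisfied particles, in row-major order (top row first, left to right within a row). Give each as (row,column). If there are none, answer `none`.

(0,0)A 1/3 ✗
(0,1)B 2/5 ✓
(0,2)A 0/4 ✗
(0,3)B 2/4 ✓
(0,4)B 1/2 ✓
(1,0)A 3/5 ✓
(1,1)B 2/8 ✗
(1,2)B 4/7 ✓
(1,4)A 0/3 ✗
(2,0)A 3/5 ✓
(2,1)A 5/8 ✓
(2,2)A 2/7 ✗
(2,3)B 3/6 ✓
(3,0)A 3/4 ✓
(3,1)B 1/7 ✗
(3,2)A 2/6 ✗
(3,3)B 3/6 ✓
(3,4)B 2/4 ✓
(4,0)A 1/2 ✓
(4,2)B 2/3 ✓
(4,4)A 1/3 ✗
(4,5)A 1/2 ✓

(0,0), (0,2), (1,1), (1,4), (2,2), (3,1), (3,2), (4,4)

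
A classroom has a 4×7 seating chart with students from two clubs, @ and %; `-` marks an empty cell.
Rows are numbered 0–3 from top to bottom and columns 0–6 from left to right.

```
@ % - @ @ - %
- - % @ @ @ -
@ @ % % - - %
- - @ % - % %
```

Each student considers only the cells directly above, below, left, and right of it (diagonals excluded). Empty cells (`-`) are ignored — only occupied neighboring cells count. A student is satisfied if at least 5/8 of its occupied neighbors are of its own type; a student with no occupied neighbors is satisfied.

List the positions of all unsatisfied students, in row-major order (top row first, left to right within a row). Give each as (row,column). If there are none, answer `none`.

Row 0: (0,0)@ 0/1 unhappy · (0,1)% 0/1 unhappy · (0,3)@ 2/2 ok · (0,4)@ 2/2 ok · (0,6)% 0/0 ok
Row 1: (1,2)% 1/2 unhappy · (1,3)@ 2/4 unhappy · (1,4)@ 3/3 ok · (1,5)@ 1/1 ok
Row 2: (2,0)@ 1/1 ok · (2,1)@ 1/2 unhappy · (2,2)% 2/4 unhappy · (2,3)% 2/3 ok · (2,6)% 1/1 ok
Row 3: (3,2)@ 0/2 unhappy · (3,3)% 1/2 unhappy · (3,5)% 1/1 ok · (3,6)% 2/2 ok

(0,0), (0,1), (1,2), (1,3), (2,1), (2,2), (3,2), (3,3)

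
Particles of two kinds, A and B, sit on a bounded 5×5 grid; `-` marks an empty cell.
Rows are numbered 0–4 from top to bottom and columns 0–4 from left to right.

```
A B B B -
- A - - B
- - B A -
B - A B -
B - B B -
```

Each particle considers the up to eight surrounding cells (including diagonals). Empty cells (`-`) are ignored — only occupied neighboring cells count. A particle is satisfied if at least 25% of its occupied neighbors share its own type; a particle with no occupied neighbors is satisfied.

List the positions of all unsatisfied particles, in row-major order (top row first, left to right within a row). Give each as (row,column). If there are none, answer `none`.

(3,2)

(0,0)A 1/2 satisfied
(0,1)B 1/3 satisfied
(0,2)B 2/3 satisfied
(0,3)B 2/2 satisfied
(1,1)A 1/4 satisfied
(1,4)B 1/2 satisfied
(2,2)B 1/4 satisfied
(2,3)A 1/4 satisfied
(3,0)B 1/1 satisfied
(3,2)A 1/5 not
(3,3)B 3/5 satisfied
(4,0)B 1/1 satisfied
(4,2)B 2/3 satisfied
(4,3)B 2/3 satisfied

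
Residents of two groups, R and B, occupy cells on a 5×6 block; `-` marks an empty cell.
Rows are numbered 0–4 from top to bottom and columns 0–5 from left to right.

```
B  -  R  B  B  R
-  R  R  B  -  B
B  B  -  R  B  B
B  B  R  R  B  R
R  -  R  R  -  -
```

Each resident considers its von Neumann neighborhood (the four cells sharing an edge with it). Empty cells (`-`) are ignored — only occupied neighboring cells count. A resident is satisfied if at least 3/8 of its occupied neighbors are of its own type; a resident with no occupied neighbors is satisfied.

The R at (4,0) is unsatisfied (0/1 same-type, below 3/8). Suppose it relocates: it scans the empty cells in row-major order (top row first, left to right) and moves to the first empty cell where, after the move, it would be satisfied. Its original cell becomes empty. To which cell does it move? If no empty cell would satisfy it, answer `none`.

(0,1)

Vacating (4,0). Empty cells in order:
  (0,1): 2/3 same-type → satisfied — stop here.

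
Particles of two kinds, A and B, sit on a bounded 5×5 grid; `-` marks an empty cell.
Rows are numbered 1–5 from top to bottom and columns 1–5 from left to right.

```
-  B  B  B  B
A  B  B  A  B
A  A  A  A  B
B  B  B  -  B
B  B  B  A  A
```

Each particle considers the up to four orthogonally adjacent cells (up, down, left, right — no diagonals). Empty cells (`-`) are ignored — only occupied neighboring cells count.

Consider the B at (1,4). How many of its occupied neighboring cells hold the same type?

2

Occupied neighbors of (1,4): (2,4)=A, (1,3)=B, (1,5)=B.
Same type (B): 2 of 3.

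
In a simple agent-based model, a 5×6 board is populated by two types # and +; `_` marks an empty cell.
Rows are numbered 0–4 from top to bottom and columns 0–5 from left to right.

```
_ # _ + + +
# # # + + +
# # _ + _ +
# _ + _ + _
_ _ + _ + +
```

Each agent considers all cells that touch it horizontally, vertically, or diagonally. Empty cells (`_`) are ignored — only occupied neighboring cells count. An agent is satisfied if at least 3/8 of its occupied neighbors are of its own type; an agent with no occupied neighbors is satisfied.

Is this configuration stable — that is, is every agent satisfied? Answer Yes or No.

(0,1)# 3/3 ok
(0,3)+ 3/4 ok
(0,4)+ 5/5 ok
(0,5)+ 3/3 ok
(1,0)# 4/4 ok
(1,1)# 5/5 ok
(1,2)# 3/6 ok
(1,3)+ 4/5 ok
(1,4)+ 7/7 ok
(1,5)+ 4/4 ok
(2,0)# 4/4 ok
(2,1)# 5/6 ok
(2,3)+ 4/5 ok
(2,5)+ 3/3 ok
(3,0)# 2/2 ok
(3,2)+ 2/3 ok
(3,4)+ 4/4 ok
(4,2)+ 1/1 ok
(4,4)+ 2/2 ok
(4,5)+ 2/2 ok
All meet the threshold, so the configuration is stable.

Yes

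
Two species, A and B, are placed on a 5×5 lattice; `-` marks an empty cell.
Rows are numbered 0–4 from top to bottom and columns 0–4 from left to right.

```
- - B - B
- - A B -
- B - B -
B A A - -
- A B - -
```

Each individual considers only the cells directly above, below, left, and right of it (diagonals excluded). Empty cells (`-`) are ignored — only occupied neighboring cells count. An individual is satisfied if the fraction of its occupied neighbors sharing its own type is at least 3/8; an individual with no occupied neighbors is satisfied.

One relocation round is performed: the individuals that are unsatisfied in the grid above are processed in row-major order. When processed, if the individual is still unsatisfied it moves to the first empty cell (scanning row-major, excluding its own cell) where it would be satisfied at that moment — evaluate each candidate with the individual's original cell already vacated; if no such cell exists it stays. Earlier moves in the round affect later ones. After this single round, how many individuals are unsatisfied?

Initially unsatisfied (in order): (0,2), (1,2), (2,1), (3,0), (4,2).
  (0,2) → (0,0).
  (1,2) → (0,2).
  (2,1) → (0,1).
  (3,0) → (0,3).
  (4,2) → (1,0).
Resulting grid:
B B A B B
B - - B -
- - - B -
- A A - -
- A - - -
Unsatisfied now: (0,2).

1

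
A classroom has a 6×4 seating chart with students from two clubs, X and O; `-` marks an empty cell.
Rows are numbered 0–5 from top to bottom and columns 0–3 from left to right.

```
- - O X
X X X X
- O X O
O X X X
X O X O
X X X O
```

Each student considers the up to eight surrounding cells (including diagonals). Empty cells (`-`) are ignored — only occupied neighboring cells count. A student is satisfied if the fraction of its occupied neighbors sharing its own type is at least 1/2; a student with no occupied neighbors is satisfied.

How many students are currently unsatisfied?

(0,2)O 0/4 ✗
(0,3)X 2/3 ✓
(1,0)X 1/2 ✓
(1,1)X 3/5 ✓
(1,2)X 4/7 ✓
(1,3)X 3/5 ✓
(2,1)O 1/7 ✗
(2,2)X 6/8 ✓
(2,3)O 0/5 ✗
(3,0)O 2/4 ✓
(3,1)X 4/7 ✓
(3,2)X 4/8 ✓
(3,3)X 3/5 ✓
(4,0)X 3/5 ✓
(4,1)O 1/8 ✗
(4,2)X 5/8 ✓
(4,3)O 1/5 ✗
(5,0)X 2/3 ✓
(5,1)X 4/5 ✓
(5,2)X 2/5 ✗
(5,3)O 1/3 ✗
Unsatisfied: (0,2), (2,1), (2,3), (4,1), (4,3), (5,2), (5,3) — 7 in total.

7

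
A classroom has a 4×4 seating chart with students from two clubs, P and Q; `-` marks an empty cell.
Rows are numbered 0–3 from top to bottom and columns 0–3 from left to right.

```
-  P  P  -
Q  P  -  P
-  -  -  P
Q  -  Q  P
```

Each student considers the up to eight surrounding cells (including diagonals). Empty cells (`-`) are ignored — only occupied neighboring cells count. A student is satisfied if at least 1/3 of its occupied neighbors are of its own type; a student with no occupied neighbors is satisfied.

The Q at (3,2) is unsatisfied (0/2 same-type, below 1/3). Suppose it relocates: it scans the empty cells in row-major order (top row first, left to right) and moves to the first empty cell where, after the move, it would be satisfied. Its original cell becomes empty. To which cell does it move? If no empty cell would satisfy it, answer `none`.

Vacating (3,2). Empty cells in order:
  (0,0): 1/3 same-type → satisfied — stop here.

(0,0)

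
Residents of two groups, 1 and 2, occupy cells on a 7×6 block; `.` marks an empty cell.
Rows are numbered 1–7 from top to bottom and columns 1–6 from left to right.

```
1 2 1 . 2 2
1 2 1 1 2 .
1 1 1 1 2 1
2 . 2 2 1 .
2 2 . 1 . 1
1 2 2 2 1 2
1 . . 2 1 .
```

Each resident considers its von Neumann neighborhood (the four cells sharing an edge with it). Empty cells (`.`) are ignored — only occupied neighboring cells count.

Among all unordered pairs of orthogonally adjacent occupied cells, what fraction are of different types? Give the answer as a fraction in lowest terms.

Scan each occupied cell's neighbors to the right and below so each pair is counted once.
From row 1: 2 unlike of 7 pairs (running 2/7).
From row 2: 4 unlike of 9 pairs (running 6/16).
From row 3: 6 unlike of 9 pairs (running 12/25).
From row 4: 2 unlike of 4 pairs (running 14/29).
From row 5: 3 unlike of 5 pairs (running 17/34).
From row 6: 3 unlike of 8 pairs (running 20/42).
From row 7: 1 unlike of 1 pairs (running 21/43).
Total adjacent occupied pairs: 43; unlike-type pairs: 21.
21/43 is already in lowest terms.

21/43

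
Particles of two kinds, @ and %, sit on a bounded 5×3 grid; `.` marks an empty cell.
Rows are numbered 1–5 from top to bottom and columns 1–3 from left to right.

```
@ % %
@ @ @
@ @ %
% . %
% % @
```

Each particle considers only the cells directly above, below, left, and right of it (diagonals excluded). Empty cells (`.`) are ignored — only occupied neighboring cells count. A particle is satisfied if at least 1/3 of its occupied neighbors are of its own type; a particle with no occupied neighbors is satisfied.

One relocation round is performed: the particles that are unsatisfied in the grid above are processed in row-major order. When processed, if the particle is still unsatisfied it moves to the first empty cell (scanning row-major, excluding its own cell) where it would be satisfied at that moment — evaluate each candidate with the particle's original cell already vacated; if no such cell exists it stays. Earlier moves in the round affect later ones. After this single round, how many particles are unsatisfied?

1

Initially unsatisfied (in order): (5,3).
  (5,3): no empty cell satisfies it; stays.
Resulting grid:
@ % %
@ @ @
@ @ %
% . %
% % @
Unsatisfied now: (5,3).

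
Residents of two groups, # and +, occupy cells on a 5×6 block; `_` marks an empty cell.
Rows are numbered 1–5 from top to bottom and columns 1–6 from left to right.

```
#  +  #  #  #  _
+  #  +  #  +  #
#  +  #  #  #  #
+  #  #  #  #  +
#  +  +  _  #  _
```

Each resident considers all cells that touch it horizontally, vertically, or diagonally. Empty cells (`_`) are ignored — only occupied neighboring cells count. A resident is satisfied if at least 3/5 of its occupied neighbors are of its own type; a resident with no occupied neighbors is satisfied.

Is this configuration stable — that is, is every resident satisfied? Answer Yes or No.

No

Row 1: (1,1)# 1/3 ✗ · (1,2)+ 2/5 ✗ · (1,3)# 3/5 ✓ · (1,4)# 3/5 ✓ · (1,5)# 3/4 ✓
Row 2: (2,1)+ 2/5 ✗ · (2,2)# 4/8 ✗ · (2,3)+ 2/8 ✗ · (2,4)# 6/8 ✓ · (2,5)+ 0/7 ✗ · (2,6)# 3/4 ✓
Row 3: (3,1)# 2/5 ✗ · (3,2)+ 3/8 ✗ · (3,3)# 6/8 ✓ · (3,4)# 6/8 ✓ · (3,5)# 6/8 ✓ · (3,6)# 3/5 ✓
Row 4: (4,1)+ 2/5 ✗ · (4,2)# 4/8 ✗ · (4,3)# 4/7 ✗ · (4,4)# 6/7 ✓ · (4,5)# 5/6 ✓ · (4,6)+ 0/4 ✗
Row 5: (5,1)# 1/3 ✗ · (5,2)+ 2/5 ✗ · (5,3)+ 1/4 ✗ · (5,5)# 2/3 ✓
For instance (1,1) has only 1/3 same-type neighbors, below 3/5.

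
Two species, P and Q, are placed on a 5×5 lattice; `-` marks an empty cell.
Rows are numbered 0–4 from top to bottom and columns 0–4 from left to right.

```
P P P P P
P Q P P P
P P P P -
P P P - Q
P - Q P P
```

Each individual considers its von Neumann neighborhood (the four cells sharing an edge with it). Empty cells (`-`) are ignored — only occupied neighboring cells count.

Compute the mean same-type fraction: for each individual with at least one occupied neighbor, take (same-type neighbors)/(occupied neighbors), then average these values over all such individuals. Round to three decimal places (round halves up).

0.750

Row 0: (0,0)P 2/2 · (0,1)P 2/3 · (0,2)P 3/3 · (0,3)P 3/3 · (0,4)P 2/2
Row 1: (1,0)P 2/3 · (1,1)Q 0/4 · (1,2)P 3/4 · (1,3)P 4/4 · (1,4)P 2/2
Row 2: (2,0)P 3/3 · (2,1)P 3/4 · (2,2)P 4/4 · (2,3)P 2/2
Row 3: (3,0)P 3/3 · (3,1)P 3/3 · (3,2)P 2/3 · (3,4)Q 0/1
Row 4: (4,0)P 1/1 · (4,2)Q 0/2 · (4,3)P 1/2 · (4,4)P 1/2
Sum over 22 individuals: 2/2 + 2/3 + 3/3 + 3/3 + 2/2 + 2/3 + 0/4 + 3/4 + 4/4 + 2/2 + 3/3 + 3/4 + 4/4 + 2/2 + 3/3 + 3/3 + 2/3 + 0/1 + 1/1 + 0/2 + 1/2 + 1/2 = 33/2; mean = 33/2 ÷ 22 = 3/4 = 0.75 → 0.750.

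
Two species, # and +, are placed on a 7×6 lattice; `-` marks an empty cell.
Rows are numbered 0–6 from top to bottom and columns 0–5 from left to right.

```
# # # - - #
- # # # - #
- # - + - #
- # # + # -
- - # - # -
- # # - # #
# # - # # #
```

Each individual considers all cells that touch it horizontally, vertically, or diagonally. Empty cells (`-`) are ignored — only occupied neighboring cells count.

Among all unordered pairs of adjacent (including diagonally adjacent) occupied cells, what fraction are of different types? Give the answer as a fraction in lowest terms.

Scan each occupied cell's neighbors to the right and below (and the two forward diagonals) so each pair is counted once.
Row 0: #(0,0)–#(0,1)= #(0,0)–#(1,1)= #(0,1)–#(0,2)= #(0,1)–#(1,1)= #(0,1)–#(1,2)= #(0,2)–#(1,2)= #(0,2)–#(1,3)= #(0,2)–#(1,1)= #(0,5)–#(1,5)=  → 0/9 unlike.
Row 1: #(1,1)–#(1,2)= #(1,1)–#(2,1)= #(1,2)–#(1,3)= #(1,2)–+(2,3)≠ #(1,2)–#(2,1)= #(1,3)–+(2,3)≠ #(1,5)–#(2,5)=  → 2/7 unlike.
Row 2: #(2,1)–#(3,1)= #(2,1)–#(3,2)= +(2,3)–+(3,3)= +(2,3)–#(3,4)≠ +(2,3)–#(3,2)≠ #(2,5)–#(3,4)=  → 2/6 unlike.
Row 3: #(3,1)–#(3,2)= #(3,1)–#(4,2)= #(3,2)–+(3,3)≠ #(3,2)–#(4,2)= +(3,3)–#(3,4)≠ +(3,3)–#(4,4)≠ +(3,3)–#(4,2)≠ #(3,4)–#(4,4)=  → 4/8 unlike.
Row 4: #(4,2)–#(5,2)= #(4,2)–#(5,1)= #(4,4)–#(5,4)= #(4,4)–#(5,5)=  → 0/4 unlike.
Row 5: #(5,1)–#(5,2)= #(5,1)–#(6,1)= #(5,1)–#(6,0)= #(5,2)–#(6,3)= #(5,2)–#(6,1)= #(5,4)–#(5,5)= #(5,4)–#(6,4)= #(5,4)–#(6,5)= #(5,4)–#(6,3)= #(5,5)–#(6,5)= #(5,5)–#(6,4)=  → 0/11 unlike.
Row 6: #(6,0)–#(6,1)= #(6,3)–#(6,4)= #(6,4)–#(6,5)=  → 0/3 unlike.
Total adjacent occupied pairs: 48; unlike-type pairs: 8.
8/48 reduces to 1/6.

1/6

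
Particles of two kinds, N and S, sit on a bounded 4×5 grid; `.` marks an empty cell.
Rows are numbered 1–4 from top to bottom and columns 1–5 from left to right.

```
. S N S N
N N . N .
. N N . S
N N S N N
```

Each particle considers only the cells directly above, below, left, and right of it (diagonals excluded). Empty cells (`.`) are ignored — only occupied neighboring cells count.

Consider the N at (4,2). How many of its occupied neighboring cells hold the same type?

2

Occupied neighbors of (4,2): (3,2)=N, (4,1)=N, (4,3)=S.
Same type (N): 2 of 3.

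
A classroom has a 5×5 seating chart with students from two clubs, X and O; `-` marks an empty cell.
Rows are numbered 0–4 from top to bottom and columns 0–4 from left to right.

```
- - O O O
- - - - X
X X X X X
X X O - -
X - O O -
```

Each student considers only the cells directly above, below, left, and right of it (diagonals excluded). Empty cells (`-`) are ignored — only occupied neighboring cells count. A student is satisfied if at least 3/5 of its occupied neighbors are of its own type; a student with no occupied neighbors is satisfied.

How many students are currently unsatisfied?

Row 0: (0,2)O 1/1 ok · (0,3)O 2/2 ok · (0,4)O 1/2 unhappy
Row 1: (1,4)X 1/2 unhappy
Row 2: (2,0)X 2/2 ok · (2,1)X 3/3 ok · (2,2)X 2/3 ok · (2,3)X 2/2 ok · (2,4)X 2/2 ok
Row 3: (3,0)X 3/3 ok · (3,1)X 2/3 ok · (3,2)O 1/3 unhappy
Row 4: (4,0)X 1/1 ok · (4,2)O 2/2 ok · (4,3)O 1/1 ok
Unsatisfied: (0,4), (1,4), (3,2) — 3 in total.

3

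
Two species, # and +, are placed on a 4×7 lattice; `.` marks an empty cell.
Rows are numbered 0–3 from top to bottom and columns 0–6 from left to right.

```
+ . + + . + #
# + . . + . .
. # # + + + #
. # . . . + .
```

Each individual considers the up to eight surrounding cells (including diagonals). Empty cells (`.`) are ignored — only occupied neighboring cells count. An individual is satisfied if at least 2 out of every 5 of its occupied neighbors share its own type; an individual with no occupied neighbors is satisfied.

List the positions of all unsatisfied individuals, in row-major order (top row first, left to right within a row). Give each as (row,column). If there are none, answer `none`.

(0,0)+ 1/2 ok
(0,2)+ 2/2 ok
(0,3)+ 2/2 ok
(0,5)+ 1/2 ok
(0,6)# 0/1 unhappy
(1,0)# 1/3 unhappy
(1,1)+ 2/5 ok
(1,4)+ 5/5 ok
(2,1)# 3/4 ok
(2,2)# 2/4 ok
(2,3)+ 2/3 ok
(2,4)+ 4/4 ok
(2,5)+ 3/4 ok
(2,6)# 0/2 unhappy
(3,1)# 2/2 ok
(3,5)+ 2/3 ok

(0,6), (1,0), (2,6)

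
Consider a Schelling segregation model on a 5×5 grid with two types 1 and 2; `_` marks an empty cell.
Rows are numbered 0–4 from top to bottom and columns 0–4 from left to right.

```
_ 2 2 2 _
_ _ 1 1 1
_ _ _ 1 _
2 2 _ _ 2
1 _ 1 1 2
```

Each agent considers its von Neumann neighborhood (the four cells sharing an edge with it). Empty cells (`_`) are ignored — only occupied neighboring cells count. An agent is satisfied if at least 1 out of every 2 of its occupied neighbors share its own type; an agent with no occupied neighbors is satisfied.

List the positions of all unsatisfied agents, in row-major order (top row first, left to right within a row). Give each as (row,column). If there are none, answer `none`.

Row 0: (0,1)2 1/1 ✓ · (0,2)2 2/3 ✓ · (0,3)2 1/2 ✓
Row 1: (1,2)1 1/2 ✓ · (1,3)1 3/4 ✓ · (1,4)1 1/1 ✓
Row 2: (2,3)1 1/1 ✓
Row 3: (3,0)2 1/2 ✓ · (3,1)2 1/1 ✓ · (3,4)2 1/1 ✓
Row 4: (4,0)1 0/1 ✗ · (4,2)1 1/1 ✓ · (4,3)1 1/2 ✓ · (4,4)2 1/2 ✓

(4,0)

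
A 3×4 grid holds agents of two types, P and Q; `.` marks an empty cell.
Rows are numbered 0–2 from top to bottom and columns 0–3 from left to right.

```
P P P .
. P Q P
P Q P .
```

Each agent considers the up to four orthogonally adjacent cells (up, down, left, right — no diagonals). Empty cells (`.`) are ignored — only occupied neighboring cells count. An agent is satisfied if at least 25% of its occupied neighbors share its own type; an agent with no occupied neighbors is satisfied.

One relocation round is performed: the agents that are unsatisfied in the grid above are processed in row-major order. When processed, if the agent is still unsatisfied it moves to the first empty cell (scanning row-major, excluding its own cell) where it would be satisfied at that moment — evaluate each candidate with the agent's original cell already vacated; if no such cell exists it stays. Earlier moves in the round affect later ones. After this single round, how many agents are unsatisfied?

0

Initially unsatisfied (in order): (1,2), (1,3), (2,0), (2,1), (2,2).
  (1,2): no empty cell satisfies it; stays.
  (1,3) → (0,3).
  (2,0) → (1,0).
  (2,1) → (1,3).
  (2,2) → (2,0).
Resulting grid:
P P P P
P P Q Q
P . . .
All satisfied now.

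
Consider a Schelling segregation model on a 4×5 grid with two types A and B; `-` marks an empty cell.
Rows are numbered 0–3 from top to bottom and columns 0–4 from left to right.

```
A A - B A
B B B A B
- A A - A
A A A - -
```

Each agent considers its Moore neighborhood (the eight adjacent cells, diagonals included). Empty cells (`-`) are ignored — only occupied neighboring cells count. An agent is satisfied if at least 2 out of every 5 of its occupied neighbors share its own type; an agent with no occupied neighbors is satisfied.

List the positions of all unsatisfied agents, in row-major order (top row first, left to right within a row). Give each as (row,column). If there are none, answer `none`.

(0,0), (0,1), (0,4), (1,0), (1,1), (1,2), (1,4)

(0,0)A 1/3 ✗
(0,1)A 1/4 ✗
(0,3)B 2/4 ✓
(0,4)A 1/3 ✗
(1,0)B 1/4 ✗
(1,1)B 2/6 ✗
(1,2)B 2/6 ✗
(1,3)A 3/6 ✓
(1,4)B 1/4 ✗
(2,1)A 4/7 ✓
(2,2)A 4/6 ✓
(2,4)A 1/2 ✓
(3,0)A 2/2 ✓
(3,1)A 4/4 ✓
(3,2)A 3/3 ✓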